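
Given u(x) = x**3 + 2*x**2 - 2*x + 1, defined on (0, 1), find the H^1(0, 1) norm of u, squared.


||u||_{H^1}^2 = 1283/210

The H^1 norm (squared) on an interval (0, L) is
  ||u||_{H^1}^2 = ∫_0^L u(x)^2 dx + ∫_0^L u'(x)^2 dx.
Compute u'(x) = 3*x**2 + 4*x - 2.
Then u(x)^2 = x**6 + 4*x**5 - 6*x**3 + 8*x**2 - 4*x + 1 and u'(x)^2 = 9*x**4 + 24*x**3 + 4*x**2 - 16*x + 4.
Integrate each monomial from 0 to 1 using ∫_0^1 c·x^n dx = c·1^(n+1)/(n+1):
  ∫_0^1 u(x)^2 dx = ∫_0^1 (x^6 + 4*x^5 - 6*x^3 + 8*x^2 - 4*x + 1) dx. Term by term:
    ∫_0^1 x^6 dx = 1/7;  ∫_0^1 4*x^5 dx = 2/3;  ∫_0^1 -6*x^3 dx = -3/2;
    ∫_0^1 8*x^2 dx = 8/3;  ∫_0^1 -4*x dx = -2;  ∫_0^1 1 dx = 1.
  Sum: 1/7 + 2/3 − 3/2 + 8/3 − 2 + 1 = 41/42.
  ∫_0^1 u'(x)^2 dx = ∫_0^1 (9*x^4 + 24*x^3 + 4*x^2 - 16*x + 4) dx. Term by term:
    ∫_0^1 9*x^4 dx = 9/5;  ∫_0^1 24*x^3 dx = 6;  ∫_0^1 4*x^2 dx = 4/3;
    ∫_0^1 -16*x dx = -8;  ∫_0^1 4 dx = 4.
  Sum: 9/5 + 6 + 4/3 − 8 + 4 = 77/15.
Adding: ||u||_{H^1}^2 = 41/42 + 77/15 = 1283/210.


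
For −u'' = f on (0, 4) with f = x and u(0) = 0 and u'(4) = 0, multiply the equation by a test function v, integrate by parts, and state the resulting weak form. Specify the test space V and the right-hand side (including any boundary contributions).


V = {v ∈ H^1(0, 4) : v(0) = 0} (test functions vanish at x = 0 where u is specified); weak form: ∫_0^4 u'v' dx = ∫_0^4 (x) v dx for all v ∈ V.

Multiply both sides by a test function v and integrate from 0 to 4:
  ∫_0^4 −u''(x) v(x) dx = ∫_0^4 f(x) v(x) dx.
Integrate the LHS by parts once:
  ∫_0^4 −u'' v dx = −[u'(x) v(x)]_0^4 + ∫_0^4 u'(x) v'(x) dx.
Thus ∫_0^4 u'(x) v'(x) dx = ∫_0^4 f(x) v(x) dx + [u'(x) v(x)]_0^4.
Choose V so that boundary terms are either known or forced to vanish.
Mixed BC: u(0) = 0 (Dirichlet) and u'(4) = 0 (Neumann). Define V = {v ∈ H^1(0, 4) : v(0) = 0}. Then [u' v]_0^4 = u'(4)·v(4) − u'(0)·0 = 0.
Weak formulation: find u (satisfying any essential BC) such that ∫_0^4 u'(x) v'(x) dx = ∫_0^4 f v dx for all v ∈ V (Dirichlet at 0 absorbed into V; the Neumann datum at x = 4 is zero, so no boundary term remains).
Substituting f(x) = x, the right-hand side is ∫_0^4 (x) v dx.


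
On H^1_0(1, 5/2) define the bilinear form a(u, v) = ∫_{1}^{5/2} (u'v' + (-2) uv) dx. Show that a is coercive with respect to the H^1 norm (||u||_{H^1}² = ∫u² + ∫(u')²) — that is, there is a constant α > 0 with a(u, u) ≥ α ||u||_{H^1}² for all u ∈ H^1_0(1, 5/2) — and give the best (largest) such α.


α = 2*(-9 + 2*π^2)/(9 + 4*π^2)

Coercivity of a(·,·) on H^1_0(1, 5/2) means a(u, u) ≥ α ||u||_{H^1}² for every u ∈ H^1_0.
The interval has length L = 3/2, and Poincaré/coercivity depend only on L. Here a(u, u) = ∫(u')² + (-2)·∫u².
Here c = -2 < 0 with |c| < (π/L)² = 4*π^2/9, so coercivity still holds. The condition a(u,u) ≥ α||u||_{H^1}² reads (1−α)∫(u')² ≥ (α−c)∫u². Any admissible α is ≤ 1 (rapidly oscillating u have ∫u²/∫(u')² → 0), and α = 1 would force 0 ≥ (1−c)∫u², impossible since c < 1; so 1−α > 0. By the sharp Poincaré inequality on H^1_0 of an interval of length L, ∫(u')² ≥ (π/L)²∫u² with equality for the first sine mode sin(π(x−x₀)/L) (x₀ the left endpoint), so the inequality holds for all u iff (1−α)(π/L)² ≥ α − c, i.e. α ≤ ((π/L)² + c)/((π/L)² + 1) = (1 + c(L/π)²)/(1 + (L/π)²). (Direct route, valid since c ≤ 0: Poincaré gives c∫u² ≥ c(L/π)²∫(u')², so a(u,u) ≥ (1 + c(L/π)²)∫(u')², while ||u||_{H^1}² ≤ (1 + (L/π)²)∫(u')²; dividing yields the same α.) With (π/L)² = 4*π^2/9 and c = -2, the largest admissible constant is α = ((π/L)² + c)/((π/L)² + 1).
Simplifying, α = 2*(-9 + 2*π^2)/(9 + 4*π^2).


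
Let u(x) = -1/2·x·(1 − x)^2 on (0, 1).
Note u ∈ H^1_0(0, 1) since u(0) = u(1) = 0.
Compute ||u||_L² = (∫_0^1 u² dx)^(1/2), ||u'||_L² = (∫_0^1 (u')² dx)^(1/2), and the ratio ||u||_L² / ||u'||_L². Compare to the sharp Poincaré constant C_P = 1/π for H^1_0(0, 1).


||u||_L² / ||u'||_L² = sqrt(14)/14 < C_P = 1/π.

u(x) = -1/2·x·(1 − x)^2, so u'(x) = (1 - 3*x)*(x - 1)/2.
u(x) = -1/2·x·(1 − x)^2 vanishes at x = 0 and x = 1, so u ∈ H^1_0(0, 1). Differentiate via the product rule and integrate the resulting polynomials term by term.
  ∫_0^1 u² dx = ∫_0^1 (x^6/4 - x^5 + 3*x^4/2 - x^3 + x^2/4) dx. Term by term:
    ∫_0^1 x^6/4 dx = 1/28;  ∫_0^1 -x^5 dx = -1/6;  ∫_0^1 3*x^4/2 dx = 3/10;
    ∫_0^1 -x^3 dx = -1/4;  ∫_0^1 x^2/4 dx = 1/12.
  Sum: 1/28 − 1/6 + 3/10 − 1/4 + 1/12 = 1/420.
  ∫_0^1 (u')² dx = ∫_0^1 (9*x^4/4 - 6*x^3 + 11*x^2/2 - 2*x + 1/4) dx. Term by term:
    ∫_0^1 9*x^4/4 dx = 9/20;  ∫_0^1 -6*x^3 dx = -3/2;  ∫_0^1 11*x^2/2 dx = 11/6;
    ∫_0^1 -2*x dx = -1;  ∫_0^1 1/4 dx = 1/4.
  Sum: 9/20 − 3/2 + 11/6 − 1 + 1/4 = 1/30.
∫_0^1 u² dx = 1/420, so ||u||_L² = sqrt(105)/210.
∫_0^1 (u')² dx = 1/30, so ||u'||_L² = sqrt(30)/30.
Ratio ||u||_L² / ||u'||_L² = sqrt(14)/14.
Sharp Poincaré constant on H^1_0(0, 1) is C_P = L/π = 1/π, achieved by sin(π·x).
A polynomial bump cannot attain the sharp Poincaré constant (only the first sine eigenfunction does), so the ratio is strictly less than C_P, consistent with ||u||_L² ≤ C_P ||u'||_L².


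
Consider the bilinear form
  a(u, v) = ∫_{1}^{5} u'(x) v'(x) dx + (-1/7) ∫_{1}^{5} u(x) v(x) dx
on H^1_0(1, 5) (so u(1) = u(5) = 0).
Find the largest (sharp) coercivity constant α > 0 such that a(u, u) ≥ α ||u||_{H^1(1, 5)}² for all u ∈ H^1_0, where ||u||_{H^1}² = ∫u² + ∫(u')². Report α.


α = (-16/7 + π^2)/(π^2 + 16)

Coercivity of a(·,·) on H^1_0(1, 5) means a(u, u) ≥ α ||u||_{H^1}² for every u ∈ H^1_0.
The interval has length L = 4, and Poincaré/coercivity depend only on L. Here a(u, u) = ∫(u')² + (-1/7)·∫u².
Here c = -1/7 < 0 with |c| < (π/L)² = π^2/16, so coercivity still holds. The condition a(u,u) ≥ α||u||_{H^1}² reads (1−α)∫(u')² ≥ (α−c)∫u². Any admissible α is ≤ 1 (rapidly oscillating u have ∫u²/∫(u')² → 0), and α = 1 would force 0 ≥ (1−c)∫u², impossible since c < 1; so 1−α > 0. By the sharp Poincaré inequality on H^1_0 of an interval of length L, ∫(u')² ≥ (π/L)²∫u² with equality for the first sine mode sin(π(x−x₀)/L) (x₀ the left endpoint), so the inequality holds for all u iff (1−α)(π/L)² ≥ α − c, i.e. α ≤ ((π/L)² + c)/((π/L)² + 1) = (1 + c(L/π)²)/(1 + (L/π)²). (Direct route, valid since c ≤ 0: Poincaré gives c∫u² ≥ c(L/π)²∫(u')², so a(u,u) ≥ (1 + c(L/π)²)∫(u')², while ||u||_{H^1}² ≤ (1 + (L/π)²)∫(u')²; dividing yields the same α.) With (π/L)² = π^2/16 and c = -1/7, the largest admissible constant is α = ((π/L)² + c)/((π/L)² + 1).
Simplifying, α = (-16/7 + π^2)/(π^2 + 16).


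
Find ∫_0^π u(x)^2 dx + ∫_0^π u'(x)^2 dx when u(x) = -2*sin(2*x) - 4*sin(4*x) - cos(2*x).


||u||_{H^1(0,π)}^2 = 297*π/2

u'(x) = 2*sin(2*x) - 4*cos(2*x) - 16*cos(4*x).
Expand u² and (u')² and integrate term by term on (0, π), using: for integers n ≥ 1, ∫_0^π sin²(nx) dx = ∫_0^π cos²(nx) dx = π/2; for n ≠ n', ∫_0^π sin(nx)sin(n'x) dx = ∫_0^π cos(nx)cos(n'x) dx = 0; and by product-to-sum, ∫_0^π sin(nx)cos(n'x) dx = ½∫_0^π [sin((n+n')x) + sin((n−n')x)] dx, which is 0 when n+n' is even and 2n/(n²−n'²) when n+n' is odd (it need not vanish on (0, π)).
  u² squared terms: (-1)²·∫cos(2x)² dx = 1·π/2 = π/2;  (-4)²·∫sin(4x)² dx = 16·π/2 = 8*π;  (-2)²·∫sin(2x)² dx = 4·π/2 = 2*π.
  u² cross terms: 2·(-1)·(-4)·∫cos(2x)·sin(4x) dx = 8·(0) = 0;  2·(-1)·(-2)·∫cos(2x)·sin(2x) dx = 4·(0) = 0;  2·(-4)·(-2)·∫sin(4x)·sin(2x) dx = 16·(0) = 0.
  So ∫_0^π u² dx = π/2 + 8*π + 2*π + 0 + 0 + 0 = 21*π/2.
  (u')² squared terms: (-16)²·∫cos(4x)² dx = 256·π/2 = 128*π;  (-4)²·∫cos(2x)² dx = 16·π/2 = 8*π;  (2)²·∫sin(2x)² dx = 4·π/2 = 2*π.
  (u')² cross terms: 2·(-16)·(-4)·∫cos(4x)·cos(2x) dx = 128·(0) = 0;  2·(-16)·(2)·∫cos(4x)·sin(2x) dx = -64·(0) = 0;  2·(-4)·(2)·∫cos(2x)·sin(2x) dx = -16·(0) = 0.
  So ∫_0^π (u')² dx = 128*π + 8*π + 2*π + 0 + 0 + 0 = 138*π.
||u||_{H^1}^2 = (21*π/2) + (138*π) = 297*π/2.


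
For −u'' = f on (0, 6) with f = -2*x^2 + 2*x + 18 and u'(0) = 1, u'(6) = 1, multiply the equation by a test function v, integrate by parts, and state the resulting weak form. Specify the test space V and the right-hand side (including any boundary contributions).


V = H^1(0, 6) (v unrestricted at boundary; u is determined up to an additive constant); weak form: ∫_0^6 u'v' dx = ∫_0^6 (-2*x^2 + 2*x + 18) v dx + v(6) − v(0) for all v ∈ V.

Multiply both sides by a test function v and integrate from 0 to 6:
  ∫_0^6 −u''(x) v(x) dx = ∫_0^6 f(x) v(x) dx.
Integrate the LHS by parts once:
  ∫_0^6 −u'' v dx = −[u'(x) v(x)]_0^6 + ∫_0^6 u'(x) v'(x) dx.
Thus ∫_0^6 u'(x) v'(x) dx = ∫_0^6 f(x) v(x) dx + [u'(x) v(x)]_0^6.
Choose V so that boundary terms are either known or forced to vanish.
u has inhomogeneous Neumann u'(0) = 1, u'(6) = 1. [u' v]_0^6 = (1)·v(6) − (1)·v(0) = v(6) − v(0). Take V = H^1(0, 6); boundary term becomes part of RHS.
Weak formulation: find u (satisfying any essential BC) such that ∫_0^6 u'(x) v'(x) dx = ∫_0^6 f v dx + v(6) − v(0) for all v ∈ V (Neumann data are natural BCs: they enter the RHS as boundary terms).
Substituting f(x) = -2*x^2 + 2*x + 18, the right-hand side is ∫_0^6 (-2*x^2 + 2*x + 18) v dx + v(6) − v(0).
Compatibility check (pure Neumann): taking v ≡ 1 ∈ V gives 0 = ∫_0^6 f dx + (1) − (1), i.e. ∫_0^6 f dx must equal u'(0) − u'(6) = 0. Indeed ∫_0^6 (-2*x^2 + 2*x + 18) dx = 0, so the data are compatible. The solution is then unique only up to an additive constant (fix it e.g. by requiring ∫_0^6 u dx = 0).


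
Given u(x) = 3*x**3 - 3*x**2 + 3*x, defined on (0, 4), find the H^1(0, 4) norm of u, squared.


||u||_{H^1}^2 = 864204/35

The H^1 norm (squared) on an interval (0, L) is
  ||u||_{H^1}^2 = ∫_0^L u(x)^2 dx + ∫_0^L u'(x)^2 dx.
Compute u'(x) = 9*x**2 - 6*x + 3.
Then u(x)^2 = 9*x**6 - 18*x**5 + 27*x**4 - 18*x**3 + 9*x**2 and u'(x)^2 = 81*x**4 - 108*x**3 + 90*x**2 - 36*x + 9.
Integrate each monomial from 0 to 4 using ∫_0^4 c·x^n dx = c·4^(n+1)/(n+1):
  ∫_0^4 u(x)^2 dx = ∫_0^4 (9*x^6 - 18*x^5 + 27*x^4 - 18*x^3 + 9*x^2) dx. Term by term:
    ∫_0^4 9*x^6 dx = 147456/7;  ∫_0^4 -18*x^5 dx = -12288;  ∫_0^4 27*x^4 dx = 27648/5;
    ∫_0^4 -18*x^3 dx = -1152;  ∫_0^4 9*x^2 dx = 192.
  Sum: 147456/7 − 12288 + 27648/5 − 1152 + 192 = 467136/35.
  ∫_0^4 u'(x)^2 dx = ∫_0^4 (81*x^4 - 108*x^3 + 90*x^2 - 36*x + 9) dx. Term by term:
    ∫_0^4 81*x^4 dx = 82944/5;  ∫_0^4 -108*x^3 dx = -6912;  ∫_0^4 90*x^2 dx = 1920;
    ∫_0^4 -36*x dx = -288;  ∫_0^4 9 dx = 36.
  Sum: 82944/5 − 6912 + 1920 − 288 + 36 = 56724/5.
Adding: ||u||_{H^1}^2 = 467136/35 + 56724/5 = 864204/35.


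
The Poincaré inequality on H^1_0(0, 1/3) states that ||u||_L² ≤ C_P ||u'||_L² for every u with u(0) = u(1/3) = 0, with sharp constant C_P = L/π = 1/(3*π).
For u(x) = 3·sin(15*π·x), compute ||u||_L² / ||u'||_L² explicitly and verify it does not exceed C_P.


||u||_L² / ||u'||_L² = 1/(15*π) < C_P = 1/(3*π).

u(x) = 3·sin(15*π·x), so u'(x) = 45*π*cos(15*π*x).
Writing u(x) = A·sin(kπx/L) with A = 3 and k = 5, use ∫_0^L sin²(kπx/L) dx = L/2 and ∫_0^L cos²(kπx/L) dx = L/2.
u² = 9·sin²(15*π·x) and (u')² = 2025*π^2·cos²(15*π·x), and each of sin², cos² integrates to L/2 = 1/6 over (0, 1/3).
∫_0^1/3 u² dx = 3/2, so ||u||_L² = sqrt(6)/2.
∫_0^1/3 (u')² dx = 675*π^2/2, so ||u'||_L² = 15*sqrt(6)*π/2.
Ratio ||u||_L² / ||u'||_L² = 1/(15*π).
Sharp Poincaré constant on H^1_0(0, 1/3) is C_P = L/π = 1/(3*π), achieved by sin(3*π·x).
This is the k = 5 harmonic; the ratio L/(kπ) is strictly less than C_P = L/π, consistent with the sharp inequality ||u||_L² ≤ C_P ||u'||_L².


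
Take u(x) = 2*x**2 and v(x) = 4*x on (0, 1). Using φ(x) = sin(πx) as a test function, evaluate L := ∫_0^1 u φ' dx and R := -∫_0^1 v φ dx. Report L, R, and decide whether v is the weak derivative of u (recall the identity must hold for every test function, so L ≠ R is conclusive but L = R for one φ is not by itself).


LHS = -4/π, RHS = -4/π. Yes, v = u' weakly.

u(x) = 2*x**2, classical derivative u'(x) = 4*x.
φ(x) = sin(πx), so φ'(x) = π*cos(π*x).
Note φ(0) = φ(1) = 0, so the boundary term u·φ vanishes.
LHS = ∫_0^1 u(x) φ'(x) dx = ∫_0^1 (2*π*x^2*cos(π*x)) dx. Term by term:
  ∫_0^1 2*π*x^2*cos(π*x) dx = -4/π.
So LHS = -4/π.
∫_0^1 v(x) φ(x) dx = ∫_0^1 (4*x*sin(π*x)) dx. Term by term:
  ∫_0^1 4*x*sin(π*x) dx = 4/π.
So RHS = -∫_0^1 v(x) φ(x) dx = -4/π.
LHS = RHS, so the identity holds for this test φ.
Moreover u is smooth here and v(x) = u'(x) = 4*x pointwise, so the identity holds for every test function. Hence v is the weak derivative of u.


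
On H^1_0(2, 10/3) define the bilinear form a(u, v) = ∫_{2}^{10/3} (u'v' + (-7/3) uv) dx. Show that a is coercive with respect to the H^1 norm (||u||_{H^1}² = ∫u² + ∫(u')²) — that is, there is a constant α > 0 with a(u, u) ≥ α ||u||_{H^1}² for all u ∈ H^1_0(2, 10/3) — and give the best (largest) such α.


α = (-112 + 27*π^2)/(3*(16 + 9*π^2))

Coercivity of a(·,·) on H^1_0(2, 10/3) means a(u, u) ≥ α ||u||_{H^1}² for every u ∈ H^1_0.
The interval has length L = 4/3, and Poincaré/coercivity depend only on L. Here a(u, u) = ∫(u')² + (-7/3)·∫u².
Here c = -7/3 < 0 with |c| < (π/L)² = 9*π^2/16, so coercivity still holds. The condition a(u,u) ≥ α||u||_{H^1}² reads (1−α)∫(u')² ≥ (α−c)∫u². Any admissible α is ≤ 1 (rapidly oscillating u have ∫u²/∫(u')² → 0), and α = 1 would force 0 ≥ (1−c)∫u², impossible since c < 1; so 1−α > 0. By the sharp Poincaré inequality on H^1_0 of an interval of length L, ∫(u')² ≥ (π/L)²∫u² with equality for the first sine mode sin(π(x−x₀)/L) (x₀ the left endpoint), so the inequality holds for all u iff (1−α)(π/L)² ≥ α − c, i.e. α ≤ ((π/L)² + c)/((π/L)² + 1) = (1 + c(L/π)²)/(1 + (L/π)²). (Direct route, valid since c ≤ 0: Poincaré gives c∫u² ≥ c(L/π)²∫(u')², so a(u,u) ≥ (1 + c(L/π)²)∫(u')², while ||u||_{H^1}² ≤ (1 + (L/π)²)∫(u')²; dividing yields the same α.) With (π/L)² = 9*π^2/16 and c = -7/3, the largest admissible constant is α = ((π/L)² + c)/((π/L)² + 1).
Simplifying, α = (-112 + 27*π^2)/(3*(16 + 9*π^2)).


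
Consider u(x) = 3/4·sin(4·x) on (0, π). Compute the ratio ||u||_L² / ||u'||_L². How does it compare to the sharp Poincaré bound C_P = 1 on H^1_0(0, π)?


||u||_L² / ||u'||_L² = 1/4 < C_P = 1.

u(x) = 3/4·sin(4·x), so u'(x) = 3*cos(4*x).
Writing u(x) = A·sin(kπx/L) with A = 3/4 and k = 4, use ∫_0^L sin²(kπx/L) dx = L/2 and ∫_0^L cos²(kπx/L) dx = L/2.
u² = 9/16·sin²(4·x) and (u')² = 9·cos²(4·x), and each of sin², cos² integrates to L/2 = π/2 over (0, π).
∫_0^π u² dx = 9*π/32, so ||u||_L² = 3*sqrt(2)*sqrt(π)/8.
∫_0^π (u')² dx = 9*π/2, so ||u'||_L² = 3*sqrt(2)*sqrt(π)/2.
Ratio ||u||_L² / ||u'||_L² = 1/4.
Sharp Poincaré constant on H^1_0(0, π) is C_P = L/π = 1, achieved by sin(x).
This is the k = 4 harmonic; the ratio L/(kπ) is strictly less than C_P = L/π, consistent with the sharp inequality ||u||_L² ≤ C_P ||u'||_L².


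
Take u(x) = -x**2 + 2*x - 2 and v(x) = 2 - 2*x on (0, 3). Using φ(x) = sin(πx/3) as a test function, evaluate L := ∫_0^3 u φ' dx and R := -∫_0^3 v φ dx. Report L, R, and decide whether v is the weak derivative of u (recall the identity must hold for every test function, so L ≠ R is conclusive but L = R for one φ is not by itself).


LHS = 6/π, RHS = 6/π. Yes, v = u' weakly.

u(x) = -x**2 + 2*x - 2, classical derivative u'(x) = 2 - 2*x.
φ(x) = sin(πx/3), so φ'(x) = π*cos(π*x/3)/3.
Note φ(0) = φ(3) = 0, so the boundary term u·φ vanishes.
LHS = ∫_0^3 u(x) φ'(x) dx = ∫_0^3 (-π*x^2*cos(π*x/3)/3 + 2*π*x*cos(π*x/3)/3 - 2*π*cos(π*x/3)/3) dx. Term by term:
  ∫_0^3 -2*π*cos(π*x/3)/3 dx = 0;  ∫_0^3 -π*x^2*cos(π*x/3)/3 dx = 18/π;  ∫_0^3 2*π*x*cos(π*x/3)/3 dx = -12/π.
Sum: 0 + 18/π − 12/π = 6/π.
So LHS = 6/π.
∫_0^3 v(x) φ(x) dx = ∫_0^3 (-2*x*sin(π*x/3) + 2*sin(π*x/3)) dx. Term by term:
  ∫_0^3 2*sin(π*x/3) dx = 12/π;  ∫_0^3 -2*x*sin(π*x/3) dx = -18/π.
Sum: 12/π − 18/π = -6/π.
So RHS = -∫_0^3 v(x) φ(x) dx = 6/π.
LHS = RHS, so the identity holds for this test φ.
Moreover u is smooth here and v(x) = u'(x) = 2 - 2*x pointwise, so the identity holds for every test function. Hence v is the weak derivative of u.


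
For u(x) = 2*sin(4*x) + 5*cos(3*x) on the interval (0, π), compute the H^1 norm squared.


||u||_{H^1(0,π)}^2 = 1600/7 + 159*π

u'(x) = -15*sin(3*x) + 8*cos(4*x).
Expand u² and (u')² and integrate term by term on (0, π), using: for integers n ≥ 1, ∫_0^π sin²(nx) dx = ∫_0^π cos²(nx) dx = π/2; for n ≠ n', ∫_0^π sin(nx)sin(n'x) dx = ∫_0^π cos(nx)cos(n'x) dx = 0; and by product-to-sum, ∫_0^π sin(nx)cos(n'x) dx = ½∫_0^π [sin((n+n')x) + sin((n−n')x)] dx, which is 0 when n+n' is even and 2n/(n²−n'²) when n+n' is odd (it need not vanish on (0, π)).
  u² squared terms: (2)²·∫sin(4x)² dx = 4·π/2 = 2*π;  (5)²·∫cos(3x)² dx = 25·π/2 = 25*π/2.
  u² cross terms: 2·(2)·(5)·∫sin(4x)·cos(3x) dx = 20·(8/7) = 160/7.
  So ∫_0^π u² dx = 2*π + 25*π/2 + 160/7 = 160/7 + 29*π/2.
  (u')² squared terms: (-15)²·∫sin(3x)² dx = 225·π/2 = 225*π/2;  (8)²·∫cos(4x)² dx = 64·π/2 = 32*π.
  (u')² cross terms: 2·(-15)·(8)·∫sin(3x)·cos(4x) dx = -240·(-6/7) = 1440/7.
  So ∫_0^π (u')² dx = 225*π/2 + 32*π + 1440/7 = 1440/7 + 289*π/2.
||u||_{H^1}^2 = (160/7 + 29*π/2) + (1440/7 + 289*π/2) = 1600/7 + 159*π.


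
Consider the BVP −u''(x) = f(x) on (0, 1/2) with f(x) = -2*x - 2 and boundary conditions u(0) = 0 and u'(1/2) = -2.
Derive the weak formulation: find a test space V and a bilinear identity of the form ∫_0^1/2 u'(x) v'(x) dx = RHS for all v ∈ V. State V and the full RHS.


V = {v ∈ H^1(0, 1/2) : v(0) = 0} (test functions vanish at x = 0 where u is specified); weak form: ∫_0^1/2 u'v' dx = ∫_0^1/2 (-2*x - 2) v dx − 2·v(1/2) for all v ∈ V.

Multiply both sides by a test function v and integrate from 0 to 1/2:
  ∫_0^1/2 −u''(x) v(x) dx = ∫_0^1/2 f(x) v(x) dx.
Integrate the LHS by parts once:
  ∫_0^1/2 −u'' v dx = −[u'(x) v(x)]_0^1/2 + ∫_0^1/2 u'(x) v'(x) dx.
Thus ∫_0^1/2 u'(x) v'(x) dx = ∫_0^1/2 f(x) v(x) dx + [u'(x) v(x)]_0^1/2.
Choose V so that boundary terms are either known or forced to vanish.
Mixed BC: u(0) = 0 (Dirichlet) and u'(1/2) = -2 (Neumann). Define V = {v ∈ H^1(0, 1/2) : v(0) = 0}. Then [u' v]_0^1/2 = u'(1/2)·v(1/2) − u'(0)·0 = − 2·v(1/2).
Weak formulation: find u (satisfying any essential BC) such that ∫_0^1/2 u'(x) v'(x) dx = ∫_0^1/2 f v dx − 2·v(1/2) for all v ∈ V (Dirichlet at 0 absorbed into V; Neumann datum at x = 1/2 contributes the boundary term).
Substituting f(x) = -2*x - 2, the right-hand side is ∫_0^1/2 (-2*x - 2) v dx − 2·v(1/2).


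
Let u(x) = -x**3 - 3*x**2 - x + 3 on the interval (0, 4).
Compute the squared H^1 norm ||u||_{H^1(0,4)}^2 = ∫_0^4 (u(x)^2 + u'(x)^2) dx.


||u||_{H^1}^2 = 282616/21

The H^1 norm (squared) on an interval (0, L) is
  ||u||_{H^1}^2 = ∫_0^L u(x)^2 dx + ∫_0^L u'(x)^2 dx.
Compute u'(x) = -3*x**2 - 6*x - 1.
Then u(x)^2 = x**6 + 6*x**5 + 11*x**4 - 17*x**2 - 6*x + 9 and u'(x)^2 = 9*x**4 + 36*x**3 + 42*x**2 + 12*x + 1.
Integrate each monomial from 0 to 4 using ∫_0^4 c·x^n dx = c·4^(n+1)/(n+1):
  ∫_0^4 u(x)^2 dx = ∫_0^4 (x^6 + 6*x^5 + 11*x^4 - 17*x^2 - 6*x + 9) dx. Term by term:
    ∫_0^4 x^6 dx = 16384/7;  ∫_0^4 6*x^5 dx = 4096;  ∫_0^4 11*x^4 dx = 11264/5;
    ∫_0^4 -17*x^2 dx = -1088/3;  ∫_0^4 -6*x dx = -48;  ∫_0^4 9 dx = 36.
  Sum: 16384/7 + 4096 + 11264/5 − 1088/3 − 48 + 36 = 873044/105.
  ∫_0^4 u'(x)^2 dx = ∫_0^4 (9*x^4 + 36*x^3 + 42*x^2 + 12*x + 1) dx. Term by term:
    ∫_0^4 9*x^4 dx = 9216/5;  ∫_0^4 36*x^3 dx = 2304;  ∫_0^4 42*x^2 dx = 896;
    ∫_0^4 12*x dx = 96;  ∫_0^4 1 dx = 4.
  Sum: 9216/5 + 2304 + 896 + 96 + 4 = 25716/5.
Adding: ||u||_{H^1}^2 = 873044/105 + 25716/5 = 282616/21.


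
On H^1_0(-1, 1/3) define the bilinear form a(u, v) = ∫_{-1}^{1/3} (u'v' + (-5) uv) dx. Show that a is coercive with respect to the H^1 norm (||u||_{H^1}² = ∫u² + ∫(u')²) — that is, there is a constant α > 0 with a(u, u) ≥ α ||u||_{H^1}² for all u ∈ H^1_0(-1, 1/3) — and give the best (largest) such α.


α = (-80 + 9*π^2)/(16 + 9*π^2)

Coercivity of a(·,·) on H^1_0(-1, 1/3) means a(u, u) ≥ α ||u||_{H^1}² for every u ∈ H^1_0.
The interval has length L = 4/3, and Poincaré/coercivity depend only on L. Here a(u, u) = ∫(u')² + (-5)·∫u².
Here c = -5 < 0 with |c| < (π/L)² = 9*π^2/16, so coercivity still holds. The condition a(u,u) ≥ α||u||_{H^1}² reads (1−α)∫(u')² ≥ (α−c)∫u². Any admissible α is ≤ 1 (rapidly oscillating u have ∫u²/∫(u')² → 0), and α = 1 would force 0 ≥ (1−c)∫u², impossible since c < 1; so 1−α > 0. By the sharp Poincaré inequality on H^1_0 of an interval of length L, ∫(u')² ≥ (π/L)²∫u² with equality for the first sine mode sin(π(x−x₀)/L) (x₀ the left endpoint), so the inequality holds for all u iff (1−α)(π/L)² ≥ α − c, i.e. α ≤ ((π/L)² + c)/((π/L)² + 1) = (1 + c(L/π)²)/(1 + (L/π)²). (Direct route, valid since c ≤ 0: Poincaré gives c∫u² ≥ c(L/π)²∫(u')², so a(u,u) ≥ (1 + c(L/π)²)∫(u')², while ||u||_{H^1}² ≤ (1 + (L/π)²)∫(u')²; dividing yields the same α.) With (π/L)² = 9*π^2/16 and c = -5, the largest admissible constant is α = ((π/L)² + c)/((π/L)² + 1).
Simplifying, α = (-80 + 9*π^2)/(16 + 9*π^2).


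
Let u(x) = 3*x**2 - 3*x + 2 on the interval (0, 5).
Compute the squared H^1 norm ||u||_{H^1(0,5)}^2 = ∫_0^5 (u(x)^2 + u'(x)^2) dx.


||u||_{H^1}^2 = 9305/2

The H^1 norm (squared) on an interval (0, L) is
  ||u||_{H^1}^2 = ∫_0^L u(x)^2 dx + ∫_0^L u'(x)^2 dx.
Compute u'(x) = 6*x - 3.
Then u(x)^2 = 9*x**4 - 18*x**3 + 21*x**2 - 12*x + 4 and u'(x)^2 = 36*x**2 - 36*x + 9.
Integrate each monomial from 0 to 5 using ∫_0^5 c·x^n dx = c·5^(n+1)/(n+1):
  ∫_0^5 u(x)^2 dx = ∫_0^5 (9*x^4 - 18*x^3 + 21*x^2 - 12*x + 4) dx. Term by term:
    ∫_0^5 9*x^4 dx = 5625;  ∫_0^5 -18*x^3 dx = -5625/2;  ∫_0^5 21*x^2 dx = 875;
    ∫_0^5 -12*x dx = -150;  ∫_0^5 4 dx = 20.
  Sum: 5625 − 5625/2 + 875 − 150 + 20 = 7115/2.
  ∫_0^5 u'(x)^2 dx = ∫_0^5 (36*x^2 - 36*x + 9) dx. Term by term:
    ∫_0^5 36*x^2 dx = 1500;  ∫_0^5 -36*x dx = -450;  ∫_0^5 9 dx = 45.
  Sum: 1500 − 450 + 45 = 1095.
Adding: ||u||_{H^1}^2 = 7115/2 + 1095 = 9305/2.


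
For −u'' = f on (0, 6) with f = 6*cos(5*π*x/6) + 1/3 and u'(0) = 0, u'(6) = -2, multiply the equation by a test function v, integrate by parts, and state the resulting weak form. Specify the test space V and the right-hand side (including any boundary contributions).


V = H^1(0, 6) (v unrestricted at boundary; u is determined up to an additive constant); weak form: ∫_0^6 u'v' dx = ∫_0^6 (6*cos(5*π*x/6) + 1/3) v dx − 2·v(6) for all v ∈ V.

Multiply both sides by a test function v and integrate from 0 to 6:
  ∫_0^6 −u''(x) v(x) dx = ∫_0^6 f(x) v(x) dx.
Integrate the LHS by parts once:
  ∫_0^6 −u'' v dx = −[u'(x) v(x)]_0^6 + ∫_0^6 u'(x) v'(x) dx.
Thus ∫_0^6 u'(x) v'(x) dx = ∫_0^6 f(x) v(x) dx + [u'(x) v(x)]_0^6.
Choose V so that boundary terms are either known or forced to vanish.
u has inhomogeneous Neumann u'(0) = 0, u'(6) = -2. [u' v]_0^6 = (-2)·v(6) − (0)·v(0) = − 2·v(6). Take V = H^1(0, 6); boundary term becomes part of RHS.
Weak formulation: find u (satisfying any essential BC) such that ∫_0^6 u'(x) v'(x) dx = ∫_0^6 f v dx − 2·v(6) for all v ∈ V (Neumann data are natural BCs: they enter the RHS as boundary terms).
Substituting f(x) = 6*cos(5*π*x/6) + 1/3, the right-hand side is ∫_0^6 (6*cos(5*π*x/6) + 1/3) v dx − 2·v(6).
Compatibility check (pure Neumann): taking v ≡ 1 ∈ V gives 0 = ∫_0^6 f dx + (-2) − (0), i.e. ∫_0^6 f dx must equal u'(0) − u'(6) = 2. Indeed ∫_0^6 (6*cos(5*π*x/6) + 1/3) dx = 2, so the data are compatible. The solution is then unique only up to an additive constant (fix it e.g. by requiring ∫_0^6 u dx = 0).


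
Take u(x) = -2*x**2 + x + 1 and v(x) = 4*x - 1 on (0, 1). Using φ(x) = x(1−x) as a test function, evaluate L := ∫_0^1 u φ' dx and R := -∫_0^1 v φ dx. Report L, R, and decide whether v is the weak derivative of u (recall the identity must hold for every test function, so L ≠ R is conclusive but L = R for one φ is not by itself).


LHS = 1/6, RHS = -1/6. No, v is not the weak derivative of u.

u(x) = -2*x**2 + x + 1, classical derivative u'(x) = 1 - 4*x.
φ(x) = x(1−x), so φ'(x) = 1 - 2*x.
Note φ(0) = φ(1) = 0, so the boundary term u·φ vanishes.
LHS = ∫_0^1 u(x) φ'(x) dx = ∫_0^1 (4*x^3 - 4*x^2 - x + 1) dx. Term by term:
  ∫_0^1 4*x^3 dx = 1;  ∫_0^1 -4*x^2 dx = -4/3;  ∫_0^1 -x dx = -1/2;
  ∫_0^1 1 dx = 1.
Sum: 1 − 4/3 − 1/2 + 1 = 1/6.
So LHS = 1/6.
∫_0^1 v(x) φ(x) dx = ∫_0^1 (-4*x^3 + 5*x^2 - x) dx. Term by term:
  ∫_0^1 -4*x^3 dx = -1;  ∫_0^1 5*x^2 dx = 5/3;  ∫_0^1 -x dx = -1/2.
Sum: -1 + 5/3 − 1/2 = 1/6.
So RHS = -∫_0^1 v(x) φ(x) dx = -1/6.
LHS − RHS = 1/3 ≠ 0, so the identity fails.
(For a valid weak derivative the identity must hold for EVERY test function, in particular this one. The failure shows v is NOT the weak derivative of u.)
Correct weak derivative would be u'(x) = 1 - 4*x.


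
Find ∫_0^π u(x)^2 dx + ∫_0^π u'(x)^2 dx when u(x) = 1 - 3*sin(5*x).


||u||_{H^1(0,π)}^2 = -12/5 + 118*π

u'(x) = -15*cos(5*x).
Expand u² and (u')² and integrate term by term on (0, π), using: for integers n ≥ 1, ∫_0^π sin²(nx) dx = ∫_0^π cos²(nx) dx = π/2; for n ≠ n', ∫_0^π sin(nx)sin(n'x) dx = ∫_0^π cos(nx)cos(n'x) dx = 0; and by product-to-sum, ∫_0^π sin(nx)cos(n'x) dx = ½∫_0^π [sin((n+n')x) + sin((n−n')x)] dx, which is 0 when n+n' is even and 2n/(n²−n'²) when n+n' is odd (it need not vanish on (0, π)). For the constant mode: ∫_0^π 1 dx = π, ∫_0^π cos(nx) dx = 0, ∫_0^π sin(nx) dx = (1−(−1)^n)/n.
  u² squared terms: (1)²·∫1 dx = 1·π = π;  (-3)²·∫sin(5x)² dx = 9·π/2 = 9*π/2.
  u² cross terms: 2·(1)·(-3)·∫1·sin(5x) dx = -6·(2/5) = -12/5.
  So ∫_0^π u² dx = π + 9*π/2 − 12/5 = -12/5 + 11*π/2.
  (u')² squared terms: (-15)²·∫cos(5x)² dx = 225·π/2 = 225*π/2.
  So ∫_0^π (u')² dx = 225*π/2.
||u||_{H^1}^2 = (-12/5 + 11*π/2) + (225*π/2) = -12/5 + 118*π.


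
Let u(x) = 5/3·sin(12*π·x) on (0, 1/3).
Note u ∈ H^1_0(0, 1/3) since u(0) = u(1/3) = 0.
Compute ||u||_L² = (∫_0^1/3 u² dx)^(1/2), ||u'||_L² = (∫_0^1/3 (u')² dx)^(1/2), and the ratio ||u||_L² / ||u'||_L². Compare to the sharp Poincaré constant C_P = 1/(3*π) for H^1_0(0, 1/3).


||u||_L² / ||u'||_L² = 1/(12*π) < C_P = 1/(3*π).

u(x) = 5/3·sin(12*π·x), so u'(x) = 20*π*cos(12*π*x).
Writing u(x) = A·sin(kπx/L) with A = 5/3 and k = 4, use ∫_0^L sin²(kπx/L) dx = L/2 and ∫_0^L cos²(kπx/L) dx = L/2.
u² = 25/9·sin²(12*π·x) and (u')² = 400*π^2·cos²(12*π·x), and each of sin², cos² integrates to L/2 = 1/6 over (0, 1/3).
∫_0^1/3 u² dx = 25/54, so ||u||_L² = 5*sqrt(6)/18.
∫_0^1/3 (u')² dx = 200*π^2/3, so ||u'||_L² = 10*sqrt(6)*π/3.
Ratio ||u||_L² / ||u'||_L² = 1/(12*π).
Sharp Poincaré constant on H^1_0(0, 1/3) is C_P = L/π = 1/(3*π), achieved by sin(3*π·x).
This is the k = 4 harmonic; the ratio L/(kπ) is strictly less than C_P = L/π, consistent with the sharp inequality ||u||_L² ≤ C_P ||u'||_L².


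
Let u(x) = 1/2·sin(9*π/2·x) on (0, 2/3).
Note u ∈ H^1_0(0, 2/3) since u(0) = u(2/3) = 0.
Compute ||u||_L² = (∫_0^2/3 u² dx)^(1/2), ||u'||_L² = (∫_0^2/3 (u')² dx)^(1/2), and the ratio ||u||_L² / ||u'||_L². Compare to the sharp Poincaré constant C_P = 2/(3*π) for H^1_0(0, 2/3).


||u||_L² / ||u'||_L² = 2/(9*π) < C_P = 2/(3*π).

u(x) = 1/2·sin(9*π/2·x), so u'(x) = 9*π*cos(9*π*x/2)/4.
Writing u(x) = A·sin(kπx/L) with A = 1/2 and k = 3, use ∫_0^L sin²(kπx/L) dx = L/2 and ∫_0^L cos²(kπx/L) dx = L/2.
u² = 1/4·sin²(9*π/2·x) and (u')² = 81*π^2/16·cos²(9*π/2·x), and each of sin², cos² integrates to L/2 = 1/3 over (0, 2/3).
∫_0^2/3 u² dx = 1/12, so ||u||_L² = sqrt(3)/6.
∫_0^2/3 (u')² dx = 27*π^2/16, so ||u'||_L² = 3*sqrt(3)*π/4.
Ratio ||u||_L² / ||u'||_L² = 2/(9*π).
Sharp Poincaré constant on H^1_0(0, 2/3) is C_P = L/π = 2/(3*π), achieved by sin(3*π/2·x).
This is the k = 3 harmonic; the ratio L/(kπ) is strictly less than C_P = L/π, consistent with the sharp inequality ||u||_L² ≤ C_P ||u'||_L².


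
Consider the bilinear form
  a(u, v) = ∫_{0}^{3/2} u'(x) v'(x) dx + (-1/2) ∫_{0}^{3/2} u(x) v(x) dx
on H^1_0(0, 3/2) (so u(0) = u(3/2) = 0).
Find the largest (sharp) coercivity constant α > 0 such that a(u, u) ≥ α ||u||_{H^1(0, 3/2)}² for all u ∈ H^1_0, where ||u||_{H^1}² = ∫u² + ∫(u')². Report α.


α = (-9 + 8*π^2)/(2*(9 + 4*π^2))

Coercivity of a(·,·) on H^1_0(0, 3/2) means a(u, u) ≥ α ||u||_{H^1}² for every u ∈ H^1_0.
The interval has length L = 3/2, and Poincaré/coercivity depend only on L. Here a(u, u) = ∫(u')² + (-1/2)·∫u².
Here c = -1/2 < 0 with |c| < (π/L)² = 4*π^2/9, so coercivity still holds. The condition a(u,u) ≥ α||u||_{H^1}² reads (1−α)∫(u')² ≥ (α−c)∫u². Any admissible α is ≤ 1 (rapidly oscillating u have ∫u²/∫(u')² → 0), and α = 1 would force 0 ≥ (1−c)∫u², impossible since c < 1; so 1−α > 0. By the sharp Poincaré inequality on H^1_0 of an interval of length L, ∫(u')² ≥ (π/L)²∫u² with equality for the first sine mode sin(π(x−x₀)/L) (x₀ the left endpoint), so the inequality holds for all u iff (1−α)(π/L)² ≥ α − c, i.e. α ≤ ((π/L)² + c)/((π/L)² + 1) = (1 + c(L/π)²)/(1 + (L/π)²). (Direct route, valid since c ≤ 0: Poincaré gives c∫u² ≥ c(L/π)²∫(u')², so a(u,u) ≥ (1 + c(L/π)²)∫(u')², while ||u||_{H^1}² ≤ (1 + (L/π)²)∫(u')²; dividing yields the same α.) With (π/L)² = 4*π^2/9 and c = -1/2, the largest admissible constant is α = ((π/L)² + c)/((π/L)² + 1).
Simplifying, α = (-9 + 8*π^2)/(2*(9 + 4*π^2)).


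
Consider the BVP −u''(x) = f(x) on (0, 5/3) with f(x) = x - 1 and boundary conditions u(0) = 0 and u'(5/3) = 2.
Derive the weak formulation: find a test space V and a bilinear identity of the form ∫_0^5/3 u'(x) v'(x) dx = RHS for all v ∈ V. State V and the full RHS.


V = {v ∈ H^1(0, 5/3) : v(0) = 0} (test functions vanish at x = 0 where u is specified); weak form: ∫_0^5/3 u'v' dx = ∫_0^5/3 (x - 1) v dx + 2·v(5/3) for all v ∈ V.

Multiply both sides by a test function v and integrate from 0 to 5/3:
  ∫_0^5/3 −u''(x) v(x) dx = ∫_0^5/3 f(x) v(x) dx.
Integrate the LHS by parts once:
  ∫_0^5/3 −u'' v dx = −[u'(x) v(x)]_0^5/3 + ∫_0^5/3 u'(x) v'(x) dx.
Thus ∫_0^5/3 u'(x) v'(x) dx = ∫_0^5/3 f(x) v(x) dx + [u'(x) v(x)]_0^5/3.
Choose V so that boundary terms are either known or forced to vanish.
Mixed BC: u(0) = 0 (Dirichlet) and u'(5/3) = 2 (Neumann). Define V = {v ∈ H^1(0, 5/3) : v(0) = 0}. Then [u' v]_0^5/3 = u'(5/3)·v(5/3) − u'(0)·0 = 2·v(5/3).
Weak formulation: find u (satisfying any essential BC) such that ∫_0^5/3 u'(x) v'(x) dx = ∫_0^5/3 f v dx + 2·v(5/3) for all v ∈ V (Dirichlet at 0 absorbed into V; Neumann datum at x = 5/3 contributes the boundary term).
Substituting f(x) = x - 1, the right-hand side is ∫_0^5/3 (x - 1) v dx + 2·v(5/3).


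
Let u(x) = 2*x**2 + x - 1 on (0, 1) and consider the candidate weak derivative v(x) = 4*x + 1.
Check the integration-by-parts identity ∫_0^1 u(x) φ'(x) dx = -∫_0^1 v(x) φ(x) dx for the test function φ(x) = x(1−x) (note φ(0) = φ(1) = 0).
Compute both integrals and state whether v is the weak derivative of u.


LHS = -1/2, RHS = -1/2. Yes, v = u' weakly.

u(x) = 2*x**2 + x - 1, classical derivative u'(x) = 4*x + 1.
φ(x) = x(1−x), so φ'(x) = 1 - 2*x.
Note φ(0) = φ(1) = 0, so the boundary term u·φ vanishes.
LHS = ∫_0^1 u(x) φ'(x) dx = ∫_0^1 (-4*x^3 + 3*x - 1) dx. Term by term:
  ∫_0^1 -4*x^3 dx = -1;  ∫_0^1 3*x dx = 3/2;  ∫_0^1 -1 dx = -1.
Sum: -1 + 3/2 − 1 = -1/2.
So LHS = -1/2.
∫_0^1 v(x) φ(x) dx = ∫_0^1 (-4*x^3 + 3*x^2 + x) dx. Term by term:
  ∫_0^1 -4*x^3 dx = -1;  ∫_0^1 3*x^2 dx = 1;  ∫_0^1 x dx = 1/2.
Sum: -1 + 1 + 1/2 = 1/2.
So RHS = -∫_0^1 v(x) φ(x) dx = -1/2.
LHS = RHS, so the identity holds for this test φ.
Moreover u is smooth here and v(x) = u'(x) = 4*x + 1 pointwise, so the identity holds for every test function. Hence v is the weak derivative of u.


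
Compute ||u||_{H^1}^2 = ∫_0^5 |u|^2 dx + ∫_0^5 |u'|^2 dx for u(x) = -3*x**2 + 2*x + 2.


||u||_{H^1}^2 = 14270/3

The H^1 norm (squared) on an interval (0, L) is
  ||u||_{H^1}^2 = ∫_0^L u(x)^2 dx + ∫_0^L u'(x)^2 dx.
Compute u'(x) = 2 - 6*x.
Then u(x)^2 = 9*x**4 - 12*x**3 - 8*x**2 + 8*x + 4 and u'(x)^2 = 36*x**2 - 24*x + 4.
Integrate each monomial from 0 to 5 using ∫_0^5 c·x^n dx = c·5^(n+1)/(n+1):
  ∫_0^5 u(x)^2 dx = ∫_0^5 (9*x^4 - 12*x^3 - 8*x^2 + 8*x + 4) dx. Term by term:
    ∫_0^5 9*x^4 dx = 5625;  ∫_0^5 -12*x^3 dx = -1875;  ∫_0^5 -8*x^2 dx = -1000/3;
    ∫_0^5 8*x dx = 100;  ∫_0^5 4 dx = 20.
  Sum: 5625 − 1875 − 1000/3 + 100 + 20 = 10610/3.
  ∫_0^5 u'(x)^2 dx = ∫_0^5 (36*x^2 - 24*x + 4) dx. Term by term:
    ∫_0^5 36*x^2 dx = 1500;  ∫_0^5 -24*x dx = -300;  ∫_0^5 4 dx = 20.
  Sum: 1500 − 300 + 20 = 1220.
Adding: ||u||_{H^1}^2 = 10610/3 + 1220 = 14270/3.


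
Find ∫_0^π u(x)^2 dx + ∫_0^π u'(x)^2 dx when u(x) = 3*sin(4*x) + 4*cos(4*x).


||u||_{H^1(0,π)}^2 = 425*π/2

u'(x) = -16*sin(4*x) + 12*cos(4*x).
Expand u² and (u')² and integrate term by term on (0, π), using: for integers n ≥ 1, ∫_0^π sin²(nx) dx = ∫_0^π cos²(nx) dx = π/2; for n ≠ n', ∫_0^π sin(nx)sin(n'x) dx = ∫_0^π cos(nx)cos(n'x) dx = 0; and by product-to-sum, ∫_0^π sin(nx)cos(n'x) dx = ½∫_0^π [sin((n+n')x) + sin((n−n')x)] dx, which is 0 when n+n' is even and 2n/(n²−n'²) when n+n' is odd (it need not vanish on (0, π)).
  u² squared terms: (3)²·∫sin(4x)² dx = 9·π/2 = 9*π/2;  (4)²·∫cos(4x)² dx = 16·π/2 = 8*π.
  u² cross terms: 2·(3)·(4)·∫sin(4x)·cos(4x) dx = 24·(0) = 0.
  So ∫_0^π u² dx = 9*π/2 + 8*π + 0 = 25*π/2.
  (u')² squared terms: (-16)²·∫sin(4x)² dx = 256·π/2 = 128*π;  (12)²·∫cos(4x)² dx = 144·π/2 = 72*π.
  (u')² cross terms: 2·(-16)·(12)·∫sin(4x)·cos(4x) dx = -384·(0) = 0.
  So ∫_0^π (u')² dx = 128*π + 72*π + 0 = 200*π.
||u||_{H^1}^2 = (25*π/2) + (200*π) = 425*π/2.


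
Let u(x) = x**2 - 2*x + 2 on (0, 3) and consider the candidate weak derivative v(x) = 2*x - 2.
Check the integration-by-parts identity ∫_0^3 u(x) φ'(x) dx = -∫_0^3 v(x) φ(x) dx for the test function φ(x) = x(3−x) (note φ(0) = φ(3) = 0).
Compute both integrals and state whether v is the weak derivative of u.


LHS = -9/2, RHS = -9/2. Yes, v = u' weakly.

u(x) = x**2 - 2*x + 2, classical derivative u'(x) = 2*x - 2.
φ(x) = x(3−x), so φ'(x) = 3 - 2*x.
Note φ(0) = φ(3) = 0, so the boundary term u·φ vanishes.
LHS = ∫_0^3 u(x) φ'(x) dx = ∫_0^3 (-2*x^3 + 7*x^2 - 10*x + 6) dx. Term by term:
  ∫_0^3 -2*x^3 dx = -81/2;  ∫_0^3 7*x^2 dx = 63;  ∫_0^3 -10*x dx = -45;
  ∫_0^3 6 dx = 18.
Sum: -81/2 + 63 − 45 + 18 = -9/2.
So LHS = -9/2.
∫_0^3 v(x) φ(x) dx = ∫_0^3 (-2*x^3 + 8*x^2 - 6*x) dx. Term by term:
  ∫_0^3 -2*x^3 dx = -81/2;  ∫_0^3 8*x^2 dx = 72;  ∫_0^3 -6*x dx = -27.
Sum: -81/2 + 72 − 27 = 9/2.
So RHS = -∫_0^3 v(x) φ(x) dx = -9/2.
LHS = RHS, so the identity holds for this test φ.
Moreover u is smooth here and v(x) = u'(x) = 2*x - 2 pointwise, so the identity holds for every test function. Hence v is the weak derivative of u.


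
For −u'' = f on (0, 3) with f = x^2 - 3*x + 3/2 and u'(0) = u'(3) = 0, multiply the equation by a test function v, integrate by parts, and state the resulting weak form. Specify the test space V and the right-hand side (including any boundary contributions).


V = H^1(0, 3) (no boundary constraint on v; u is determined up to an additive constant); weak form: ∫_0^3 u'v' dx = ∫_0^3 (x^2 - 3*x + 3/2) v dx for all v ∈ V.

Multiply both sides by a test function v and integrate from 0 to 3:
  ∫_0^3 −u''(x) v(x) dx = ∫_0^3 f(x) v(x) dx.
Integrate the LHS by parts once:
  ∫_0^3 −u'' v dx = −[u'(x) v(x)]_0^3 + ∫_0^3 u'(x) v'(x) dx.
Thus ∫_0^3 u'(x) v'(x) dx = ∫_0^3 f(x) v(x) dx + [u'(x) v(x)]_0^3.
Choose V so that boundary terms are either known or forced to vanish.
u has homogeneous Neumann: u'(0) = u'(3) = 0. So [u' v]_0^3 = 0·v(3) − 0·v(0) = 0 for any v; take V = H^1(0, 3).
Weak formulation: find u (satisfying any essential BC) such that ∫_0^3 u'(x) v'(x) dx = ∫_0^3 f v dx for all v ∈ V (homogeneous Neumann, so boundary terms vanish).
Substituting f(x) = x^2 - 3*x + 3/2, the right-hand side is ∫_0^3 (x^2 - 3*x + 3/2) v dx.
Compatibility check (pure Neumann): taking v ≡ 1 ∈ V gives 0 = ∫_0^3 f dx + (0) − (0), i.e. ∫_0^3 f dx must equal u'(0) − u'(3) = 0. Indeed ∫_0^3 (x^2 - 3*x + 3/2) dx = 0, so the data are compatible. The solution is then unique only up to an additive constant (fix it e.g. by requiring ∫_0^3 u dx = 0).


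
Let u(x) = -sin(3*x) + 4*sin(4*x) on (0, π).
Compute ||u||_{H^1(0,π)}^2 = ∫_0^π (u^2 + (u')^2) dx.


||u||_{H^1(0,π)}^2 = 141*π

u'(x) = -3*cos(3*x) + 16*cos(4*x).
Expand u² and (u')² and integrate term by term on (0, π), using: for integers n ≥ 1, ∫_0^π sin²(nx) dx = ∫_0^π cos²(nx) dx = π/2; for n ≠ n', ∫_0^π sin(nx)sin(n'x) dx = ∫_0^π cos(nx)cos(n'x) dx = 0; and by product-to-sum, ∫_0^π sin(nx)cos(n'x) dx = ½∫_0^π [sin((n+n')x) + sin((n−n')x)] dx, which is 0 when n+n' is even and 2n/(n²−n'²) when n+n' is odd (it need not vanish on (0, π)).
  u² squared terms: (-1)²·∫sin(3x)² dx = 1·π/2 = π/2;  (4)²·∫sin(4x)² dx = 16·π/2 = 8*π.
  u² cross terms: 2·(-1)·(4)·∫sin(3x)·sin(4x) dx = -8·(0) = 0.
  So ∫_0^π u² dx = π/2 + 8*π + 0 = 17*π/2.
  (u')² squared terms: (-3)²·∫cos(3x)² dx = 9·π/2 = 9*π/2;  (16)²·∫cos(4x)² dx = 256·π/2 = 128*π.
  (u')² cross terms: 2·(-3)·(16)·∫cos(3x)·cos(4x) dx = -96·(0) = 0.
  So ∫_0^π (u')² dx = 9*π/2 + 128*π + 0 = 265*π/2.
||u||_{H^1}^2 = (17*π/2) + (265*π/2) = 141*π.


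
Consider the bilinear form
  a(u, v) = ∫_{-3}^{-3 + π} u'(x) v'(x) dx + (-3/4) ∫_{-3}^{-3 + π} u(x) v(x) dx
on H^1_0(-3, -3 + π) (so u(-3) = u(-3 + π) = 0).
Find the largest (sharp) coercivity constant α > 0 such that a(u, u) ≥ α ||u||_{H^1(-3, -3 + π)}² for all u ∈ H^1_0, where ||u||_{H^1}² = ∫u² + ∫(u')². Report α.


α = 1/8

Coercivity of a(·,·) on H^1_0(-3, -3 + π) means a(u, u) ≥ α ||u||_{H^1}² for every u ∈ H^1_0.
The interval has length L = π, and Poincaré/coercivity depend only on L. Here a(u, u) = ∫(u')² + (-3/4)·∫u².
Here c = -3/4 < 0 with |c| < (π/L)² = 1, so coercivity still holds. The condition a(u,u) ≥ α||u||_{H^1}² reads (1−α)∫(u')² ≥ (α−c)∫u². Any admissible α is ≤ 1 (rapidly oscillating u have ∫u²/∫(u')² → 0), and α = 1 would force 0 ≥ (1−c)∫u², impossible since c < 1; so 1−α > 0. By the sharp Poincaré inequality on H^1_0 of an interval of length L, ∫(u')² ≥ (π/L)²∫u² with equality for the first sine mode sin(π(x−x₀)/L) (x₀ the left endpoint), so the inequality holds for all u iff (1−α)(π/L)² ≥ α − c, i.e. α ≤ ((π/L)² + c)/((π/L)² + 1) = (1 + c(L/π)²)/(1 + (L/π)²). (Direct route, valid since c ≤ 0: Poincaré gives c∫u² ≥ c(L/π)²∫(u')², so a(u,u) ≥ (1 + c(L/π)²)∫(u')², while ||u||_{H^1}² ≤ (1 + (L/π)²)∫(u')²; dividing yields the same α.) With (π/L)² = 1 and c = -3/4, the largest admissible constant is α = ((π/L)² + c)/((π/L)² + 1).
Simplifying, α = 1/8.
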